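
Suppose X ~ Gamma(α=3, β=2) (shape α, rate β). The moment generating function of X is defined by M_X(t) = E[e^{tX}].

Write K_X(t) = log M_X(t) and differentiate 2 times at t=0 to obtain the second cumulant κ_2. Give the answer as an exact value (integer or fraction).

κ_2 = d^2K/dt^2 |_{t=0} = 3/4

M_X(t) = 8/(2 - t)^3
K_X(t) = log M_X(t) = -3*log(2 - t) + 3*log(2)
dK/dt = -3/(t - 2)
d^2K/dt^2 = 3/(t^2 - 4*t + 4)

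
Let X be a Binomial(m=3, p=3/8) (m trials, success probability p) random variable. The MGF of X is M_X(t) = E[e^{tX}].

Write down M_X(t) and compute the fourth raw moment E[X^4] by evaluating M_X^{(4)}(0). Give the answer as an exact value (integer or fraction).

E[X^4] = M′′′′(0) = 1143/128

M_X(t) = (3*e^(t)/8 + 5/8)^3
M′(t) = 81*e^(3*t)/512 + 135*e^(2*t)/256 + 225*e^(t)/512
M′′(t) = 243*e^(3*t)/512 + 135*e^(2*t)/128 + 225*e^(t)/512
M′′′(t) = 729*e^(3*t)/512 + 135*e^(2*t)/64 + 225*e^(t)/512
M′′′′(t) = 2187*e^(3*t)/512 + 135*e^(2*t)/32 + 225*e^(t)/512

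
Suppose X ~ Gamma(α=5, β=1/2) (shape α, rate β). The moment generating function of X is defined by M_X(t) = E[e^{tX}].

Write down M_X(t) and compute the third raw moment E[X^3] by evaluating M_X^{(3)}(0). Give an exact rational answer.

E[X^3] = d^3M/dt^3 |_{t=0} = 1680

M_X(t) = 1/(32*(1/2 - t)^5)
dM/dt = 10/(64*t^6 - 192*t^5 + 240*t^4 - 160*t^3 + 60*t^2 - 12*t + 1)
d^2M/dt^2 = -120/(128*t^7 - 448*t^6 + 672*t^5 - 560*t^4 + 280*t^3 - 84*t^2 + 14*t - 1)
d^3M/dt^3 = 1680/(256*t^8 - 1024*t^7 + 1792*t^6 - 1792*t^5 + 1120*t^4 - 448*t^3 + 112*t^2 - 16*t + 1)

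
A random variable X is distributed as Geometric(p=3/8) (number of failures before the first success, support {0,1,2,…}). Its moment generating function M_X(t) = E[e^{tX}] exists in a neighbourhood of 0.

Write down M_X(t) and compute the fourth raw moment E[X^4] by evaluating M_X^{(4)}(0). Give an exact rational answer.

M_X(t) = 3/(8*(1 - 5*e^(t)/8))
M^(4)(t) = (-1875*e^(4*t) - 33000*e^(3*t) - 52800*e^(2*t) - 7680*e^(t))/(3125*e^(5*t) - 25000*e^(4*t) + 80000*e^(3*t) - 128000*e^(2*t) + 102400*e^(t) - 32768)

E[X^4] = M^(4)(0) = 10595/27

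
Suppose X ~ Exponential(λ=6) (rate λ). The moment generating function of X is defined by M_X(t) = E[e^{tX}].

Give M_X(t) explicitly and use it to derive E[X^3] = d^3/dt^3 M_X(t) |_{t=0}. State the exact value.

M_X(t) = 6/(6 - t)
dM/dt = 6/(t^2 - 12*t + 36)
d^2M/dt^2 = -12/(t^3 - 18*t^2 + 108*t - 216)
d^3M/dt^3 = 36/(t^4 - 24*t^3 + 216*t^2 - 864*t + 1296)

E[X^3] = d^3M/dt^3 |_{t=0} = 1/36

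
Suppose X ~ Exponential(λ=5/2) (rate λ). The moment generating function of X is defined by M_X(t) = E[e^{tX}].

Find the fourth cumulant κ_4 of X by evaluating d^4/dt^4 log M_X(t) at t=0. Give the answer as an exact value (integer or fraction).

M_X(t) = 5/(2*(5/2 - t))
K_X(t) = log M_X(t) = -log(5/2 - t) - log(2) + log(5)
K^(4)(t) = 96/(16*t^4 - 160*t^3 + 600*t^2 - 1000*t + 625)

κ_4 = K^(4)(0) = 96/625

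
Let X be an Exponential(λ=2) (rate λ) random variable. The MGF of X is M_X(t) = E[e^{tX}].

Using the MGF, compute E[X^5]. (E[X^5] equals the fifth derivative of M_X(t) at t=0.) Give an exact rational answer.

E[X^5] = D^5[M](0) = 15/4

M_X(t) = 2/(2 - t)
D^5[M](t) = 240/(t^6 - 12*t^5 + 60*t^4 - 160*t^3 + 240*t^2 - 192*t + 64)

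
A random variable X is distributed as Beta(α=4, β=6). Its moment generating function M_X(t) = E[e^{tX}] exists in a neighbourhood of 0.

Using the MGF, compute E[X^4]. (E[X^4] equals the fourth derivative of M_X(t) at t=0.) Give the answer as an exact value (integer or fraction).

M_X(t) = ₁F₁(4; 10; t)
dM/dt = 2*₁F₁(5; 11; t)/5
d^2M/dt^2 = 2*₁F₁(6; 12; t)/11
d^3M/dt^3 = ₁F₁(7; 13; t)/11
d^4M/dt^4 = 7*₁F₁(8; 14; t)/143

E[X^4] = d^4M/dt^4 |_{t=0} = 7/143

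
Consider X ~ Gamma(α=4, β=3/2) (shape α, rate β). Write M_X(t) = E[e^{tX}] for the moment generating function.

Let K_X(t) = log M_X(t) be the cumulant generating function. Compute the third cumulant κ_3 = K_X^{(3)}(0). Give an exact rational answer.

κ_3 = K′′′(0) = 64/27

M_X(t) = 81/(16*(3/2 - t)^4)
K_X(t) = log M_X(t) = -4*log(3/2 - t) - 4*log(2) + 4*log(3)
K′(t) = -8/(2*t - 3)
K′′(t) = 16/(4*t^2 - 12*t + 9)
K′′′(t) = -64/(8*t^3 - 36*t^2 + 54*t - 27)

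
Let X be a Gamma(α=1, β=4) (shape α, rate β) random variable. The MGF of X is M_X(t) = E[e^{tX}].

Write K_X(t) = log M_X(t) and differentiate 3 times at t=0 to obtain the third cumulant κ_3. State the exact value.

κ_3 = K^(3)(0) = 1/32

M_X(t) = 4/(4 - t)
K_X(t) = log M_X(t) = -log(4 - t) + 2*log(2)
K^(3)(t) = -2/(t^3 - 12*t^2 + 48*t - 64)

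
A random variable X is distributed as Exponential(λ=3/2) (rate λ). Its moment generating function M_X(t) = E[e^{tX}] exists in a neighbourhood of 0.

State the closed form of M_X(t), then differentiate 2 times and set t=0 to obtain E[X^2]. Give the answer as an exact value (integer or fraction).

E[X^2] = d^2M/dt^2 |_{t=0} = 8/9

M_X(t) = 3/(2*(3/2 - t))
dM/dt = 6/(4*t^2 - 12*t + 9)
d^2M/dt^2 = -24/(8*t^3 - 36*t^2 + 54*t - 27)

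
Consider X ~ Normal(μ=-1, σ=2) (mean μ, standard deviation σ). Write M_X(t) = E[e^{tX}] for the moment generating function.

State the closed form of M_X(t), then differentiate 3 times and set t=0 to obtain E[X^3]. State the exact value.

E[X^3] = d^3M/dt^3 |_{t=0} = -13

M_X(t) = e^(2*t^2 - t)
dM/dt = 4*t*e^(-t)*e^(2*t^2) - e^(-t)*e^(2*t^2)
d^2M/dt^2 = (16*t^2*e^(2*t^2) - 8*t*e^(2*t^2) + 5*e^(2*t^2))*e^(-t)
d^3M/dt^3 = (64*t^3*e^(2*t^2) - 48*t^2*e^(2*t^2) + 60*t*e^(2*t^2) - 13*e^(2*t^2))*e^(-t)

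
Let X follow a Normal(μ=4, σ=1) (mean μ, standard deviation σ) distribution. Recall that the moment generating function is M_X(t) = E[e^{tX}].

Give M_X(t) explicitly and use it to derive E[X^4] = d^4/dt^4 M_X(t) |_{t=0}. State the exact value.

E[X^4] = D^4[M](0) = 355

M_X(t) = e^(t^2/2 + 4*t)
D^4[M](t) = t^4*e^(4*t)*e^(t^2/2) + 16*t^3*e^(4*t)*e^(t^2/2) + 102*t^2*e^(4*t)*e^(t^2/2) + 304*t*e^(4*t)*e^(t^2/2) + 355*e^(4*t)*e^(t^2/2)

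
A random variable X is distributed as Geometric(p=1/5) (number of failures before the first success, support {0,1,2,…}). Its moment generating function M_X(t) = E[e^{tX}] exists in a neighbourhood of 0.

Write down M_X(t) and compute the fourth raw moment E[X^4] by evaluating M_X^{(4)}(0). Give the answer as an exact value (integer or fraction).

M_X(t) = 1/(5*(1 - 4*e^(t)/5))
dM/dt = 4*e^(t)/(16*e^(2*t) - 40*e^(t) + 25)
d^2M/dt^2 = (-16*e^(2*t) - 20*e^(t))/(64*e^(3*t) - 240*e^(2*t) + 300*e^(t) - 125)
d^3M/dt^3 = (64*e^(3*t) + 320*e^(2*t) + 100*e^(t))/(256*e^(4*t) - 1280*e^(3*t) + 2400*e^(2*t) - 2000*e^(t) + 625)
d^4M/dt^4 = (-256*e^(4*t) - 3520*e^(3*t) - 4400*e^(2*t) - 500*e^(t))/(1024*e^(5*t) - 6400*e^(4*t) + 16000*e^(3*t) - 20000*e^(2*t) + 12500*e^(t) - 3125)

E[X^4] = d^4M/dt^4 |_{t=0} = 8676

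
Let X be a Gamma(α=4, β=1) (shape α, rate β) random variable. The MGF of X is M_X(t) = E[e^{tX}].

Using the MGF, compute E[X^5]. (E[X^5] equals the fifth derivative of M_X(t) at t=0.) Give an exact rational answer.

M_X(t) = (1 - t)^(-4)
M^(5)(t) = -6720/(t^9 - 9*t^8 + 36*t^7 - 84*t^6 + 126*t^5 - 126*t^4 + 84*t^3 - 36*t^2 + 9*t - 1)

E[X^5] = M^(5)(0) = 6720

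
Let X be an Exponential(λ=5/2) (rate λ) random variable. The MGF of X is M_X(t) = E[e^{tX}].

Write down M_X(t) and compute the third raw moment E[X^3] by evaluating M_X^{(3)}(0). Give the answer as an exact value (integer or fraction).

M_X(t) = 5/(2*(5/2 - t))
D^3[M](t) = 240/(16*t^4 - 160*t^3 + 600*t^2 - 1000*t + 625)

E[X^3] = D^3[M](0) = 48/125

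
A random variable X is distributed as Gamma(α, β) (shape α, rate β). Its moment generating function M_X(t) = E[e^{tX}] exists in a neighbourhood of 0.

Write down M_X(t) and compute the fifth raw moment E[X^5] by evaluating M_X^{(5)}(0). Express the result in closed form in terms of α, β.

M_X(t) = (β/(β - t))^α

E[X^5] = M^(5)(0) = α*(α^4 + 10*α^3 + 35*α^2 + 50*α + 24)/β^5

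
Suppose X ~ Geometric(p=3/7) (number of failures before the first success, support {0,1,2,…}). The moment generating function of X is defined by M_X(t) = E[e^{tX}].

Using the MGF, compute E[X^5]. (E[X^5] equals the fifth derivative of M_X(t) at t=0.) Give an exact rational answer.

M_X(t) = 3/(7*(1 - 4*e^(t)/7))

E[X^5] = M^(5)(0) = 135628/81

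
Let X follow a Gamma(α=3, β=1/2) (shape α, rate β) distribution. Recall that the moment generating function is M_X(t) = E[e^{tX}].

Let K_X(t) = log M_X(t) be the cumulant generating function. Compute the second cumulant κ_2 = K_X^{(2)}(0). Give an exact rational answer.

M_X(t) = 1/(8*(1/2 - t)^3)
K_X(t) = log M_X(t) = -3*log(1/2 - t) - 3*log(2)
dK/dt = -6/(2*t - 1)
d^2K/dt^2 = 12/(4*t^2 - 4*t + 1)

κ_2 = d^2K/dt^2 |_{t=0} = 12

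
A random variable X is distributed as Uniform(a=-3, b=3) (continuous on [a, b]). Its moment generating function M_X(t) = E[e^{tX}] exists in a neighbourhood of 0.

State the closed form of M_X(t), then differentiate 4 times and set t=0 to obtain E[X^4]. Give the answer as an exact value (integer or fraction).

E[X^4] = M^(4)(0) = 81/5

M_X(t) = (e^(3*t) - e^(-3*t))/(6*t)
M^(4)(t) = (27*t^4*e^(6*t) - 27*t^4 - 36*t^3*e^(6*t) - 36*t^3 + 36*t^2*e^(6*t) - 36*t^2 - 24*t*e^(6*t) - 24*t + 8*e^(6*t) - 8)*e^(-3*t)/(2*t^5)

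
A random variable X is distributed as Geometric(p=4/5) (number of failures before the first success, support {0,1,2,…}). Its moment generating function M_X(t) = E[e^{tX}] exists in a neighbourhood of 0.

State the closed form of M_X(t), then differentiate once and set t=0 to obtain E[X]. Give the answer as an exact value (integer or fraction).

E[X] = D[M](0) = 1/4

M_X(t) = 4/(5*(1 - e^(t)/5))
D[M](t) = 4*e^(t)/(e^(2*t) - 10*e^(t) + 25)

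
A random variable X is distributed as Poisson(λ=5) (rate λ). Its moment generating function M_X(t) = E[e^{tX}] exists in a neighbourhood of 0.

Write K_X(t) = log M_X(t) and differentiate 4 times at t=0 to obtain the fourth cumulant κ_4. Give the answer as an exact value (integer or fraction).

M_X(t) = e^(5*e^(t) - 5)
K_X(t) = log M_X(t) = 5*e^(t) - 5
dK/dt = 5*e^(t)
d^2K/dt^2 = 5*e^(t)
d^3K/dt^3 = 5*e^(t)
d^4K/dt^4 = 5*e^(t)

κ_4 = d^4K/dt^4 |_{t=0} = 5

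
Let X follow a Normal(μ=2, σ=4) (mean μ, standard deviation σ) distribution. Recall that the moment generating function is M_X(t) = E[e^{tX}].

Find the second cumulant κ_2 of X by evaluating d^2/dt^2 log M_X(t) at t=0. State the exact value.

M_X(t) = e^(8*t^2 + 2*t)
K_X(t) = log M_X(t) = 8*t^2 + 2*t
D^2[K](t) = 16

κ_2 = D^2[K](0) = 16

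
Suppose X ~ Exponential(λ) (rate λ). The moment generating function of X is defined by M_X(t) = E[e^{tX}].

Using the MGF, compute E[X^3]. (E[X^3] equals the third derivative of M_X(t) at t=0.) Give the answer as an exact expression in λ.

E[X^3] = M′′′(0) = 6/λ^3

M_X(t) = λ/(λ - t)
M′(t) = λ/(λ^2 - 2*λ*t + t^2)
M′′(t) = -2*λ/(-λ^3 + 3*λ^2*t - 3*λ*t^2 + t^3)
M′′′(t) = 6*λ/(λ^4 - 4*λ^3*t + 6*λ^2*t^2 - 4*λ*t^3 + t^4)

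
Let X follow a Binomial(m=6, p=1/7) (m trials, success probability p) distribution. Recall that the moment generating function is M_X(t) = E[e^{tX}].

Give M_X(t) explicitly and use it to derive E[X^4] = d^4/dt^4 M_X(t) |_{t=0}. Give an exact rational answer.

E[X^4] = D^4[M](0) = 17748/2401

M_X(t) = (e^(t)/7 + 6/7)^6
D^4[M](t) = 1296*e^(6*t)/117649 + 22500*e^(5*t)/117649 + 138240*e^(4*t)/117649 + 349920*e^(3*t)/117649 + 311040*e^(2*t)/117649 + 46656*e^(t)/117649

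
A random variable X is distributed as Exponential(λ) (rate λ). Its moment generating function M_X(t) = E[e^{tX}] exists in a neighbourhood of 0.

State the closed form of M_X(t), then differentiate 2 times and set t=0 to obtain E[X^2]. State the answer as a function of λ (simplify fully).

E[X^2] = D^2[M](0) = 2/λ^2

M_X(t) = λ/(λ - t)
D^2[M](t) = -2*λ/(-λ^3 + 3*λ^2*t - 3*λ*t^2 + t^3)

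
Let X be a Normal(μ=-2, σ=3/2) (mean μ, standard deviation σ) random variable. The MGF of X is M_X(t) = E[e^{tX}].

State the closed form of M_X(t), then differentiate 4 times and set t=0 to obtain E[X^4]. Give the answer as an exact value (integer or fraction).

M_X(t) = e^(9*t^2/8 - 2*t)
M^(4)(t) = (6561*t^4*e^(9*t^2/8) - 23328*t^3*e^(9*t^2/8) + 48600*t^2*e^(9*t^2/8) - 49536*t*e^(9*t^2/8) + 21808*e^(9*t^2/8))*e^(-2*t)/256

E[X^4] = M^(4)(0) = 1363/16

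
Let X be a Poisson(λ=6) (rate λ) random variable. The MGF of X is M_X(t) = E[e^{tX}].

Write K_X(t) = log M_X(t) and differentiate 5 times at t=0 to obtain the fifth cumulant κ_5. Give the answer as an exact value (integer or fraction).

κ_5 = D^5[K](0) = 6

M_X(t) = e^(6*e^(t) - 6)
K_X(t) = log M_X(t) = 6*e^(t) - 6
D^5[K](t) = 6*e^(t)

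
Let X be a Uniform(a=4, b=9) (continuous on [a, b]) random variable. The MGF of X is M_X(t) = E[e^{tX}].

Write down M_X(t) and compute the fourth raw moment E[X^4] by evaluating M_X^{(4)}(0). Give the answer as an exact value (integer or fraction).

E[X^4] = D^4[M](0) = 2321

M_X(t) = (e^(9*t) - e^(4*t))/(5*t)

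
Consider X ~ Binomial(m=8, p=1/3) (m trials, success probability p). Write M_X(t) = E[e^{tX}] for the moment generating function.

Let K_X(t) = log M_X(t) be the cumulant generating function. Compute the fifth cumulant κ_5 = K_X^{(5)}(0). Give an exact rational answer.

M_X(t) = (e^(t)/3 + 2/3)^8
K_X(t) = log M_X(t) = 8*log(e^(t)/3 + 2/3)
K′(t) = 8*e^(t)/(e^(t) + 2)
K′′(t) = 16*e^(t)/(e^(2*t) + 4*e^(t) + 4)
K′′′(t) = (-16*e^(2*t) + 32*e^(t))/(e^(3*t) + 6*e^(2*t) + 12*e^(t) + 8)
K′′′′(t) = (16*e^(3*t) - 128*e^(2*t) + 64*e^(t))/(e^(4*t) + 8*e^(3*t) + 24*e^(2*t) + 32*e^(t) + 16)
K′′′′′(t) = (-16*e^(4*t) + 352*e^(3*t) - 704*e^(2*t) + 128*e^(t))/(e^(5*t) + 10*e^(4*t) + 40*e^(3*t) + 80*e^(2*t) + 80*e^(t) + 32)

κ_5 = K′′′′′(0) = -80/81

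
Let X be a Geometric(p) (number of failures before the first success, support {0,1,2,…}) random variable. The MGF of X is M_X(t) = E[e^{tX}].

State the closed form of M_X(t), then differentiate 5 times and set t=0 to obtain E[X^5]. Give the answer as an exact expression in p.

E[X^5] = M^(5)(0) = -1 + 31/p - 180/p^2 + 390/p^3 - 360/p^4 + 120/p^5

M_X(t) = p/(-(1 - p)*e^(t) + 1)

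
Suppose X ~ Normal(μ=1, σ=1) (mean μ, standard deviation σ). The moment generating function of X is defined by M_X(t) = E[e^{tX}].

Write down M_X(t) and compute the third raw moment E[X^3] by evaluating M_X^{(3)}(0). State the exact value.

M_X(t) = e^(t^2/2 + t)
M^(3)(t) = t^3*e^(t)*e^(t^2/2) + 3*t^2*e^(t)*e^(t^2/2) + 6*t*e^(t)*e^(t^2/2) + 4*e^(t)*e^(t^2/2)

E[X^3] = M^(3)(0) = 4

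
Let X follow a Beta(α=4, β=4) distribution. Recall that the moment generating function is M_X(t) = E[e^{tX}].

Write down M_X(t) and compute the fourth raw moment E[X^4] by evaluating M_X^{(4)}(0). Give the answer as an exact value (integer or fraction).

E[X^4] = M′′′′(0) = 7/66

M_X(t) = ₁F₁(4; 8; t)
M′(t) = ₁F₁(5; 9; t)/2
M′′(t) = 5*₁F₁(6; 10; t)/18
M′′′(t) = ₁F₁(7; 11; t)/6
M′′′′(t) = 7*₁F₁(8; 12; t)/66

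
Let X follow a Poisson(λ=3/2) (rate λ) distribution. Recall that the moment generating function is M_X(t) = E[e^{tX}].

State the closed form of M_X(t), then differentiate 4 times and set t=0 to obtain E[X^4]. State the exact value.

E[X^4] = d^4M/dt^4 |_{t=0} = 681/16

M_X(t) = e^(3*e^(t)/2 - 3/2)
dM/dt = 3*e^(-3/2)*e^(t)*e^(3*e^(t)/2)/2
d^2M/dt^2 = (9*e^(2*t)*e^(3*e^(t)/2) + 6*e^(t)*e^(3*e^(t)/2))*e^(-3/2)/4
d^3M/dt^3 = (27*e^(3*t)*e^(3*e^(t)/2) + 54*e^(2*t)*e^(3*e^(t)/2) + 12*e^(t)*e^(3*e^(t)/2))*e^(-3/2)/8
d^4M/dt^4 = (81*e^(4*t)*e^(3*e^(t)/2) + 324*e^(3*t)*e^(3*e^(t)/2) + 252*e^(2*t)*e^(3*e^(t)/2) + 24*e^(t)*e^(3*e^(t)/2))*e^(-3/2)/16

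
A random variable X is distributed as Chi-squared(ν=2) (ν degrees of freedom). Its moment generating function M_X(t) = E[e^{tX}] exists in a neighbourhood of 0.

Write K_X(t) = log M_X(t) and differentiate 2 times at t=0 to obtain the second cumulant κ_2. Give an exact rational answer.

M_X(t) = 1/(1 - 2*t)
K_X(t) = log M_X(t) = -log(1 - 2*t)
dK/dt = -2/(2*t - 1)
d^2K/dt^2 = 4/(4*t^2 - 4*t + 1)

κ_2 = d^2K/dt^2 |_{t=0} = 4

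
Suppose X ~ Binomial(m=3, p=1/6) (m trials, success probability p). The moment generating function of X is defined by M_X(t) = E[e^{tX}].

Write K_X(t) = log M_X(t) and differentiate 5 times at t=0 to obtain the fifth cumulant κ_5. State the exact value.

M_X(t) = (e^(t)/6 + 5/6)^3
K_X(t) = log M_X(t) = 3*log(e^(t)/6 + 5/6)
K^(5)(t) = (-15*e^(4*t) + 825*e^(3*t) - 4125*e^(2*t) + 1875*e^(t))/(e^(5*t) + 25*e^(4*t) + 250*e^(3*t) + 1250*e^(2*t) + 3125*e^(t) + 3125)

κ_5 = K^(5)(0) = -5/27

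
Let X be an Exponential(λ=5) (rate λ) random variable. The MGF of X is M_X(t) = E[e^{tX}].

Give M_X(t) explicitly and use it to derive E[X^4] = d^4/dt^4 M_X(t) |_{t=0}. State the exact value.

E[X^4] = d^4M/dt^4 |_{t=0} = 24/625

M_X(t) = 5/(5 - t)
dM/dt = 5/(t^2 - 10*t + 25)
d^2M/dt^2 = -10/(t^3 - 15*t^2 + 75*t - 125)
d^3M/dt^3 = 30/(t^4 - 20*t^3 + 150*t^2 - 500*t + 625)
d^4M/dt^4 = -120/(t^5 - 25*t^4 + 250*t^3 - 1250*t^2 + 3125*t - 3125)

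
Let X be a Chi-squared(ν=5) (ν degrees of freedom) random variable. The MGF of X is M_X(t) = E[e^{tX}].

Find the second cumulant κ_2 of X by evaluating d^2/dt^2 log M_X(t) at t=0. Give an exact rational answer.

κ_2 = D^2[K](0) = 10

M_X(t) = (1 - 2*t)^(-5/2)
K_X(t) = log M_X(t) = -5*log(1 - 2*t)/2
D^2[K](t) = 10/(4*t^2 - 4*t + 1)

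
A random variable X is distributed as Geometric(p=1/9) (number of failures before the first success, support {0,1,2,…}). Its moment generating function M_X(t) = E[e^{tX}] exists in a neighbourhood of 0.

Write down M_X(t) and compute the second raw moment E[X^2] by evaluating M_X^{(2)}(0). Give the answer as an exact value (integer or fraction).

M_X(t) = 1/(9*(1 - 8*e^(t)/9))
M^(2)(t) = (-64*e^(2*t) - 72*e^(t))/(512*e^(3*t) - 1728*e^(2*t) + 1944*e^(t) - 729)

E[X^2] = M^(2)(0) = 136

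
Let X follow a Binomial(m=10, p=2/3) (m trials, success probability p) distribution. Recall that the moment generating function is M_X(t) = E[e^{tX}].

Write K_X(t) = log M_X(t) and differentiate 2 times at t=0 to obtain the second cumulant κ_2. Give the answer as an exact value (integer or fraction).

κ_2 = K^(2)(0) = 20/9

M_X(t) = (2*e^(t)/3 + 1/3)^10
K_X(t) = log M_X(t) = 10*log(2*e^(t)/3 + 1/3)
K^(2)(t) = 20*e^(t)/(4*e^(2*t) + 4*e^(t) + 1)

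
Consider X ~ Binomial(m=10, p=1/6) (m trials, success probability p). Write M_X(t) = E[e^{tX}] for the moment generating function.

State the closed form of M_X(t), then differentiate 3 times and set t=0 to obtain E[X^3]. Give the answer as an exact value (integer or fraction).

E[X^3] = M′′′(0) = 25/2

M_X(t) = (e^(t)/6 + 5/6)^10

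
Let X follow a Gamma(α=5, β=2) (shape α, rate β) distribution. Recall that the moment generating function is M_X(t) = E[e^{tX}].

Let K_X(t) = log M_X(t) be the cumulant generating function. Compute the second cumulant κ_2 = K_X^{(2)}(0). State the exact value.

M_X(t) = 32/(2 - t)^5
K_X(t) = log M_X(t) = -5*log(2 - t) + 5*log(2)
K′(t) = -5/(t - 2)
K′′(t) = 5/(t^2 - 4*t + 4)

κ_2 = K′′(0) = 5/4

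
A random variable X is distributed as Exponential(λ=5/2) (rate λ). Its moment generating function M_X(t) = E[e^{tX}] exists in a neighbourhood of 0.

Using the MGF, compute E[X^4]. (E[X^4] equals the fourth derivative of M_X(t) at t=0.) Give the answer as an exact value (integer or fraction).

M_X(t) = 5/(2*(5/2 - t))
M^(4)(t) = -1920/(32*t^5 - 400*t^4 + 2000*t^3 - 5000*t^2 + 6250*t - 3125)

E[X^4] = M^(4)(0) = 384/625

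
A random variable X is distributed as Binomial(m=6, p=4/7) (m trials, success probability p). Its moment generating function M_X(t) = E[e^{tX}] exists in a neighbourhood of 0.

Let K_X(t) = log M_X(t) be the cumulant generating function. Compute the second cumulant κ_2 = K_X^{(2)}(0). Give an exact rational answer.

κ_2 = K^(2)(0) = 72/49

M_X(t) = (4*e^(t)/7 + 3/7)^6
K_X(t) = log M_X(t) = 6*log(4*e^(t)/7 + 3/7)
K^(2)(t) = 72*e^(t)/(16*e^(2*t) + 24*e^(t) + 9)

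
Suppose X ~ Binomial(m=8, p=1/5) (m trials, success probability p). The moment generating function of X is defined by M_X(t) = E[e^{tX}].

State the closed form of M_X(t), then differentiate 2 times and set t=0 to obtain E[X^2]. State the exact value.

E[X^2] = M^(2)(0) = 96/25

M_X(t) = (e^(t)/5 + 4/5)^8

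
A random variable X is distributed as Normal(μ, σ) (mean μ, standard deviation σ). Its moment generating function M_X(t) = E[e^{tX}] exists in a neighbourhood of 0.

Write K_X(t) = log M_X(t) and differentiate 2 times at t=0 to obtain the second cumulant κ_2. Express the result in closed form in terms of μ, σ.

κ_2 = K^(2)(0) = σ^2

M_X(t) = e^(μ*t + σ^2*t^2/2)
K_X(t) = log M_X(t) = μ*t + σ^2*t^2/2
K^(2)(t) = σ^2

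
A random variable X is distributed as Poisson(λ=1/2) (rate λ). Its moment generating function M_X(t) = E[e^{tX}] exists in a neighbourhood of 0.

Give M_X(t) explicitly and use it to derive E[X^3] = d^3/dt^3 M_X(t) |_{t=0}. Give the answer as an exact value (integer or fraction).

E[X^3] = M^(3)(0) = 11/8

M_X(t) = e^(e^(t)/2 - 1/2)
M^(3)(t) = (e^(3*t)*e^(e^(t)/2) + 6*e^(2*t)*e^(e^(t)/2) + 4*e^(t)*e^(e^(t)/2))*e^(-1/2)/8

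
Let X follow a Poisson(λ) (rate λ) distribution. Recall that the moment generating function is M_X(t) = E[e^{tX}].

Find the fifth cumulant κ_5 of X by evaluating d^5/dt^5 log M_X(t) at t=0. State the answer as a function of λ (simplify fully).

κ_5 = K^(5)(0) = λ

M_X(t) = e^(λ*(e^(t) - 1))
K_X(t) = log M_X(t) = λ*(e^(t) - 1)
K^(5)(t) = λ*e^(t)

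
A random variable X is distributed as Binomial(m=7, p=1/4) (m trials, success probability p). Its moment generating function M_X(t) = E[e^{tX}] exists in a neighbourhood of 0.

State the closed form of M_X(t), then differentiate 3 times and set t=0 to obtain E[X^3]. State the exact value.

E[X^3] = M′′′(0) = 413/32

M_X(t) = (e^(t)/4 + 3/4)^7
M′(t) = 7*e^(7*t)/16384 + 63*e^(6*t)/8192 + 945*e^(5*t)/16384 + 945*e^(4*t)/4096 + 8505*e^(3*t)/16384 + 5103*e^(2*t)/8192 + 5103*e^(t)/16384
M′′(t) = 49*e^(7*t)/16384 + 189*e^(6*t)/4096 + 4725*e^(5*t)/16384 + 945*e^(4*t)/1024 + 25515*e^(3*t)/16384 + 5103*e^(2*t)/4096 + 5103*e^(t)/16384
M′′′(t) = 343*e^(7*t)/16384 + 567*e^(6*t)/2048 + 23625*e^(5*t)/16384 + 945*e^(4*t)/256 + 76545*e^(3*t)/16384 + 5103*e^(2*t)/2048 + 5103*e^(t)/16384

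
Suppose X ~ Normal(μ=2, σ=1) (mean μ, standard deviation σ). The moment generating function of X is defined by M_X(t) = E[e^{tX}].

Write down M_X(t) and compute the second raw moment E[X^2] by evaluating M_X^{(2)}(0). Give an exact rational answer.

M_X(t) = e^(t^2/2 + 2*t)
M^(2)(t) = t^2*e^(2*t)*e^(t^2/2) + 4*t*e^(2*t)*e^(t^2/2) + 5*e^(2*t)*e^(t^2/2)

E[X^2] = M^(2)(0) = 5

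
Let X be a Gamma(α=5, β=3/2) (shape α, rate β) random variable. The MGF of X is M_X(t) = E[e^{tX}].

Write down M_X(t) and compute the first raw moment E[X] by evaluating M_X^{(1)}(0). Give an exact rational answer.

E[X] = M^(1)(0) = 10/3

M_X(t) = 243/(32*(3/2 - t)^5)
M^(1)(t) = 2430/(64*t^6 - 576*t^5 + 2160*t^4 - 4320*t^3 + 4860*t^2 - 2916*t + 729)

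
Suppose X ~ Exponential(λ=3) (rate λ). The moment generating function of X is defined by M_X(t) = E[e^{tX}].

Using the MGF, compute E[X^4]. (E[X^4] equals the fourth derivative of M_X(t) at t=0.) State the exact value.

M_X(t) = 3/(3 - t)
D^4[M](t) = -72/(t^5 - 15*t^4 + 90*t^3 - 270*t^2 + 405*t - 243)

E[X^4] = D^4[M](0) = 8/27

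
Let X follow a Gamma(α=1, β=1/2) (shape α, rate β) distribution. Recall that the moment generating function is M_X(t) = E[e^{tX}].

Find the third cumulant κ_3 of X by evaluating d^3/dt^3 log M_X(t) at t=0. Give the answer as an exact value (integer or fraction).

M_X(t) = 1/(2*(1/2 - t))
K_X(t) = log M_X(t) = -log(1/2 - t) - log(2)
D^3[K](t) = -16/(8*t^3 - 12*t^2 + 6*t - 1)

κ_3 = D^3[K](0) = 16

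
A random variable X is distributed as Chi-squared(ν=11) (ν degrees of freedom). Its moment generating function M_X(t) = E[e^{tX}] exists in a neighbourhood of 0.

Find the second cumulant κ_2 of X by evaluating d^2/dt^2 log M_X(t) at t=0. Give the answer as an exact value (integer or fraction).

M_X(t) = (1 - 2*t)^(-11/2)
K_X(t) = log M_X(t) = -11*log(1 - 2*t)/2
K′(t) = -11/(2*t - 1)
K′′(t) = 22/(4*t^2 - 4*t + 1)

κ_2 = K′′(0) = 22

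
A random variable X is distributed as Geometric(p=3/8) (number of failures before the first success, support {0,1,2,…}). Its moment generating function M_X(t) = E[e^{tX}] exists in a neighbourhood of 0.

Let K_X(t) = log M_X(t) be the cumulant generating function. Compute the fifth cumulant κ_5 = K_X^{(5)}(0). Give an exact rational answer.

M_X(t) = 3/(8*(1 - 5*e^(t)/8))
K_X(t) = log M_X(t) = -log(1 - 5*e^(t)/8) - 3*log(2) + log(3)
K′(t) = -5*e^(t)/(5*e^(t) - 8)
K′′(t) = 40*e^(t)/(25*e^(2*t) - 80*e^(t) + 64)
K′′′(t) = (-200*e^(2*t) - 320*e^(t))/(125*e^(3*t) - 600*e^(2*t) + 960*e^(t) - 512)
K′′′′(t) = (1000*e^(3*t) + 6400*e^(2*t) + 2560*e^(t))/(625*e^(4*t) - 4000*e^(3*t) + 9600*e^(2*t) - 10240*e^(t) + 4096)
K′′′′′(t) = (-5000*e^(4*t) - 88000*e^(3*t) - 140800*e^(2*t) - 20480*e^(t))/(3125*e^(5*t) - 25000*e^(4*t) + 80000*e^(3*t) - 128000*e^(2*t) + 102400*e^(t) - 32768)

κ_5 = K′′′′′(0) = 84760/81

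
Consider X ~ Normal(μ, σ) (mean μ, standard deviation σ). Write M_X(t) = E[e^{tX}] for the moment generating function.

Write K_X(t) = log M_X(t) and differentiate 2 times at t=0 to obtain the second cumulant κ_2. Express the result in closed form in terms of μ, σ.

M_X(t) = e^(μ*t + σ^2*t^2/2)
K_X(t) = log M_X(t) = μ*t + σ^2*t^2/2
D^2[K](t) = σ^2

κ_2 = D^2[K](0) = σ^2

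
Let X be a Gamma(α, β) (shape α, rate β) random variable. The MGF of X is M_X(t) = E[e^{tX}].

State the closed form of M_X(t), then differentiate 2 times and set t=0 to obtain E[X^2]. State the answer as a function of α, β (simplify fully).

E[X^2] = M′′(0) = α*(α + 1)/β^2

M_X(t) = (β/(β - t))^α
M′(t) = -α*β^α*(1/(β - t))^α/(-β + t)
M′′(t) = (α^2*β^α*(1/(β - t))^α + α*β^α*(1/(β - t))^α)/(β^2 - 2*β*t + t^2)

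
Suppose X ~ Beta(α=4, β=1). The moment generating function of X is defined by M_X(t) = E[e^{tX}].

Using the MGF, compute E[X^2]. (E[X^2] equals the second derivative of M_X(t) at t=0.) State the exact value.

E[X^2] = M^(2)(0) = 2/3

M_X(t) = ₁F₁(4; 5; t)
M^(2)(t) = 2*₁F₁(6; 7; t)/3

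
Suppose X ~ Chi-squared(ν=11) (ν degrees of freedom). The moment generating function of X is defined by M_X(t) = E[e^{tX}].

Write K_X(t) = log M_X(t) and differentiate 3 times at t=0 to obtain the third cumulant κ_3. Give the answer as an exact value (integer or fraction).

κ_3 = d^3K/dt^3 |_{t=0} = 88

M_X(t) = (1 - 2*t)^(-11/2)
K_X(t) = log M_X(t) = -11*log(1 - 2*t)/2
dK/dt = -11/(2*t - 1)
d^2K/dt^2 = 22/(4*t^2 - 4*t + 1)
d^3K/dt^3 = -88/(8*t^3 - 12*t^2 + 6*t - 1)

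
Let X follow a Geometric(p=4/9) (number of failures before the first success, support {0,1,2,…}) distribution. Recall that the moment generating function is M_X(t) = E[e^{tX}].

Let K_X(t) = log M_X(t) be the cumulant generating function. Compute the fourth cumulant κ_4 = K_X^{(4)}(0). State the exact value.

M_X(t) = 4/(9*(1 - 5*e^(t)/9))
K_X(t) = log M_X(t) = -log(1 - 5*e^(t)/9) - 2*log(3) + 2*log(2)
K′(t) = -5*e^(t)/(5*e^(t) - 9)
K′′(t) = 45*e^(t)/(25*e^(2*t) - 90*e^(t) + 81)
K′′′(t) = (-225*e^(2*t) - 405*e^(t))/(125*e^(3*t) - 675*e^(2*t) + 1215*e^(t) - 729)
K′′′′(t) = (1125*e^(3*t) + 8100*e^(2*t) + 3645*e^(t))/(625*e^(4*t) - 4500*e^(3*t) + 12150*e^(2*t) - 14580*e^(t) + 6561)

κ_4 = K′′′′(0) = 6435/128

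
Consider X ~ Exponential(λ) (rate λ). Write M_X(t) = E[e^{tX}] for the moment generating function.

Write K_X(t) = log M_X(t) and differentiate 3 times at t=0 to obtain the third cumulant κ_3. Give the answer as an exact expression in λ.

κ_3 = K^(3)(0) = 2/λ^3

M_X(t) = λ/(λ - t)
K_X(t) = log M_X(t) = log(λ) - log(λ - t)
K^(3)(t) = -2/(-λ^3 + 3*λ^2*t - 3*λ*t^2 + t^3)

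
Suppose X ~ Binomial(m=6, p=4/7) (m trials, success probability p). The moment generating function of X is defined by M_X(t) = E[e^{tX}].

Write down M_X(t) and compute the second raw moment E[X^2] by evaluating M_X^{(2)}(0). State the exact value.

E[X^2] = M^(2)(0) = 648/49

M_X(t) = (4*e^(t)/7 + 3/7)^6
M^(2)(t) = 147456*e^(6*t)/117649 + 460800*e^(5*t)/117649 + 552960*e^(4*t)/117649 + 311040*e^(3*t)/117649 + 77760*e^(2*t)/117649 + 5832*e^(t)/117649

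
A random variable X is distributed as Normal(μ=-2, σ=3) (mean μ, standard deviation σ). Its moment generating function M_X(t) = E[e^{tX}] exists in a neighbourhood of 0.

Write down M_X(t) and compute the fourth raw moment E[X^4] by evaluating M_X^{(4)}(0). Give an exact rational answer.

E[X^4] = M^(4)(0) = 475

M_X(t) = e^(9*t^2/2 - 2*t)
M^(4)(t) = (6561*t^4*e^(9*t^2/2) - 5832*t^3*e^(9*t^2/2) + 6318*t^2*e^(9*t^2/2) - 2232*t*e^(9*t^2/2) + 475*e^(9*t^2/2))*e^(-2*t)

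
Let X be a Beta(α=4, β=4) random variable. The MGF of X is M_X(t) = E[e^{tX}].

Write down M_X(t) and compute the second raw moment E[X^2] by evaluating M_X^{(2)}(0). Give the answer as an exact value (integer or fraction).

M_X(t) = ₁F₁(4; 8; t)
M′(t) = ₁F₁(5; 9; t)/2
M′′(t) = 5*₁F₁(6; 10; t)/18

E[X^2] = M′′(0) = 5/18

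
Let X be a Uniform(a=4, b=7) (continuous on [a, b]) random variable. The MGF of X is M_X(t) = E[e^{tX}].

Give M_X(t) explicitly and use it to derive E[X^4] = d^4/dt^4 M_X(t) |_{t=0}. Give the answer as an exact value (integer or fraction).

M_X(t) = (e^(7*t) - e^(4*t))/(3*t)
M′(t) = (7*t*e^(7*t) - 4*t*e^(4*t) - e^(7*t) + e^(4*t))/(3*t^2)
M′′(t) = (49*t^2*e^(7*t) - 16*t^2*e^(4*t) - 14*t*e^(7*t) + 8*t*e^(4*t) + 2*e^(7*t) - 2*e^(4*t))/(3*t^3)
M′′′(t) = (343*t^3*e^(7*t) - 64*t^3*e^(4*t) - 147*t^2*e^(7*t) + 48*t^2*e^(4*t) + 42*t*e^(7*t) - 24*t*e^(4*t) - 6*e^(7*t) + 6*e^(4*t))/(3*t^4)

E[X^4] = M′′′′(0) = 5261/5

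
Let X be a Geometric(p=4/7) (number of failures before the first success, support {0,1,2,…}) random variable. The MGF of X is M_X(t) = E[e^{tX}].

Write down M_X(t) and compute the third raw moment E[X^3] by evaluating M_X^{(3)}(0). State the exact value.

M_X(t) = 4/(7*(1 - 3*e^(t)/7))
M^(3)(t) = (108*e^(3*t) + 1008*e^(2*t) + 588*e^(t))/(81*e^(4*t) - 756*e^(3*t) + 2646*e^(2*t) - 4116*e^(t) + 2401)

E[X^3] = M^(3)(0) = 213/32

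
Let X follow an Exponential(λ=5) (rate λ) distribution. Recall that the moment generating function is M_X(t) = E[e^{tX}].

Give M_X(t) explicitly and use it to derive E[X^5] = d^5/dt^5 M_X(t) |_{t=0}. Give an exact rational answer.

E[X^5] = M′′′′′(0) = 24/625

M_X(t) = 5/(5 - t)
M′(t) = 5/(t^2 - 10*t + 25)
M′′(t) = -10/(t^3 - 15*t^2 + 75*t - 125)
M′′′(t) = 30/(t^4 - 20*t^3 + 150*t^2 - 500*t + 625)
M′′′′(t) = -120/(t^5 - 25*t^4 + 250*t^3 - 1250*t^2 + 3125*t - 3125)
M′′′′′(t) = 600/(t^6 - 30*t^5 + 375*t^4 - 2500*t^3 + 9375*t^2 - 18750*t + 15625)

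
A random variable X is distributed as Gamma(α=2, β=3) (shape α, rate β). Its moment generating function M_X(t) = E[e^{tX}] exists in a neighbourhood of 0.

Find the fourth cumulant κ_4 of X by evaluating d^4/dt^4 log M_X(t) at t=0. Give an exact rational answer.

M_X(t) = 9/(3 - t)^2
K_X(t) = log M_X(t) = -2*log(3 - t) + 2*log(3)
K^(4)(t) = 12/(t^4 - 12*t^3 + 54*t^2 - 108*t + 81)

κ_4 = K^(4)(0) = 4/27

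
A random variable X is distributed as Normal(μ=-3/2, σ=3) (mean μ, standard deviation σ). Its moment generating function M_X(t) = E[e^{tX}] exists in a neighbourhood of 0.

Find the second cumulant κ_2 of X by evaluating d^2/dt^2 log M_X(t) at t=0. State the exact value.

M_X(t) = e^(9*t^2/2 - 3*t/2)
K_X(t) = log M_X(t) = 9*t^2/2 - 3*t/2
K′(t) = 9*t - 3/2
K′′(t) = 9

κ_2 = K′′(0) = 9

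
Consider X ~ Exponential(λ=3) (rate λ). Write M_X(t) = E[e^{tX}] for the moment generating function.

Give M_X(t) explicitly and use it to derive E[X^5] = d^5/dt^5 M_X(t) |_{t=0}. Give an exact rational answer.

M_X(t) = 3/(3 - t)
M^(5)(t) = 360/(t^6 - 18*t^5 + 135*t^4 - 540*t^3 + 1215*t^2 - 1458*t + 729)

E[X^5] = M^(5)(0) = 40/81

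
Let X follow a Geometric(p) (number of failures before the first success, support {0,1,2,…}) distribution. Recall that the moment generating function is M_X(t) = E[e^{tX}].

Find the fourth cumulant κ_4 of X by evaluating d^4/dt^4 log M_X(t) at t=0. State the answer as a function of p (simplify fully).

κ_4 = K′′′′(0) = (-p^3 + 7*p^2 - 12*p + 6)/p^4

M_X(t) = p/(-(1 - p)*e^(t) + 1)
K_X(t) = log M_X(t) = log(p) - log(-(1 - p)*e^(t) + 1)
K′(t) = (-p*e^(t) + e^(t))/(p*e^(t) - e^(t) + 1)
K′′(t) = (-p*e^(t) + e^(t))/(p^2*e^(2*t) - 2*p*e^(2*t) + 2*p*e^(t) + e^(2*t) - 2*e^(t) + 1)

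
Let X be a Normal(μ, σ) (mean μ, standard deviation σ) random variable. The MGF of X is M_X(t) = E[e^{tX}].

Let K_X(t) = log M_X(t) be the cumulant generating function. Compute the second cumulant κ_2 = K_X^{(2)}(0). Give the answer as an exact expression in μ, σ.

κ_2 = K′′(0) = σ^2

M_X(t) = e^(μ*t + σ^2*t^2/2)
K_X(t) = log M_X(t) = μ*t + σ^2*t^2/2
K′(t) = μ + σ^2*t
K′′(t) = σ^2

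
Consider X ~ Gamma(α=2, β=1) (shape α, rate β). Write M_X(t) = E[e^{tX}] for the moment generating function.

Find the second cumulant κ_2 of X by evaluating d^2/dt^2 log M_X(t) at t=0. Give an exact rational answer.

κ_2 = K′′(0) = 2

M_X(t) = (1 - t)^(-2)
K_X(t) = log M_X(t) = -2*log(1 - t)
K′(t) = -2/(t - 1)
K′′(t) = 2/(t^2 - 2*t + 1)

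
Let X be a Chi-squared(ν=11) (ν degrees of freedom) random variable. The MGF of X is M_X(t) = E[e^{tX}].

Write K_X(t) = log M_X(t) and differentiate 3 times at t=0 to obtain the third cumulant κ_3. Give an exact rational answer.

κ_3 = d^3K/dt^3 |_{t=0} = 88

M_X(t) = (1 - 2*t)^(-11/2)
K_X(t) = log M_X(t) = -11*log(1 - 2*t)/2
dK/dt = -11/(2*t - 1)
d^2K/dt^2 = 22/(4*t^2 - 4*t + 1)
d^3K/dt^3 = -88/(8*t^3 - 12*t^2 + 6*t - 1)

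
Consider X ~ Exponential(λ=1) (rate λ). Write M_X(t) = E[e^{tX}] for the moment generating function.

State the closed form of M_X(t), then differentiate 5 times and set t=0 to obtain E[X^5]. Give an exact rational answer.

M_X(t) = 1/(1 - t)
M^(5)(t) = 120/(t^6 - 6*t^5 + 15*t^4 - 20*t^3 + 15*t^2 - 6*t + 1)

E[X^5] = M^(5)(0) = 120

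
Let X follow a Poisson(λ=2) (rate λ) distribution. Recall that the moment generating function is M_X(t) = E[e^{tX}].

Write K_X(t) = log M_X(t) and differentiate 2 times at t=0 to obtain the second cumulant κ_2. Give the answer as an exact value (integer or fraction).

κ_2 = K^(2)(0) = 2

M_X(t) = e^(2*e^(t) - 2)
K_X(t) = log M_X(t) = 2*e^(t) - 2
K^(2)(t) = 2*e^(t)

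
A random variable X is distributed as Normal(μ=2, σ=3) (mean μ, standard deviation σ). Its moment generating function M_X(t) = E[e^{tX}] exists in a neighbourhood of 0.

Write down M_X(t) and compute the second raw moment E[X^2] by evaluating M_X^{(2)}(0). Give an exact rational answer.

M_X(t) = e^(9*t^2/2 + 2*t)
M′(t) = 9*t*e^(2*t)*e^(9*t^2/2) + 2*e^(2*t)*e^(9*t^2/2)
M′′(t) = 81*t^2*e^(2*t)*e^(9*t^2/2) + 36*t*e^(2*t)*e^(9*t^2/2) + 13*e^(2*t)*e^(9*t^2/2)

E[X^2] = M′′(0) = 13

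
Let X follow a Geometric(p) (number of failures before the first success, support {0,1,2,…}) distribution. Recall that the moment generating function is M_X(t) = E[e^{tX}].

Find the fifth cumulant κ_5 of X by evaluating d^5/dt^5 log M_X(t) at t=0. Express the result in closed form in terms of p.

M_X(t) = p/(-(1 - p)*e^(t) + 1)
K_X(t) = log M_X(t) = log(p) - log(-(1 - p)*e^(t) + 1)

κ_5 = K^(5)(0) = (p^4 - 15*p^3 + 50*p^2 - 60*p + 24)/p^5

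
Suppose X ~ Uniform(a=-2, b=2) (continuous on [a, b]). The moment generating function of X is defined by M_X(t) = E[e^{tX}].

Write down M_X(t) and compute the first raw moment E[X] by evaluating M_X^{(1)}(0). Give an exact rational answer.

E[X] = M^(1)(0) = 0

M_X(t) = (e^(2*t) - e^(-2*t))/(4*t)
M^(1)(t) = (2*t*e^(4*t) + 2*t - e^(4*t) + 1)*e^(-2*t)/(4*t^2)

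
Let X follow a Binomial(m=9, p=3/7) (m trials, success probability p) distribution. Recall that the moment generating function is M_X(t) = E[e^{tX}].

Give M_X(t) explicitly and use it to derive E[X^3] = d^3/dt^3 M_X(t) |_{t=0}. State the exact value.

M_X(t) = (3*e^(t)/7 + 4/7)^9

E[X^3] = d^3M/dt^3 |_{t=0} = 4077/49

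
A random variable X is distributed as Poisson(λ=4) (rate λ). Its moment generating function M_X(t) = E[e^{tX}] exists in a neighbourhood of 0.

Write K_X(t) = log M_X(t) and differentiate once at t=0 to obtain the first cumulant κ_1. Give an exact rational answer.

κ_1 = K′(0) = 4

M_X(t) = e^(4*e^(t) - 4)
K_X(t) = log M_X(t) = 4*e^(t) - 4
K′(t) = 4*e^(t)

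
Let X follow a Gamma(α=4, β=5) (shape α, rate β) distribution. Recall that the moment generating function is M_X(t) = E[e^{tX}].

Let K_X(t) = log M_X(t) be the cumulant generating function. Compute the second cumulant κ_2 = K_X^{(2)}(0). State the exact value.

κ_2 = K^(2)(0) = 4/25

M_X(t) = 625/(5 - t)^4
K_X(t) = log M_X(t) = -4*log(5 - t) + 4*log(5)
K^(2)(t) = 4/(t^2 - 10*t + 25)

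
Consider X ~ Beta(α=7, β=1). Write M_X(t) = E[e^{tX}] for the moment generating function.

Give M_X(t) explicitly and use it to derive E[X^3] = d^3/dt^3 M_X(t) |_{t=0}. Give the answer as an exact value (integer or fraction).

E[X^3] = d^3M/dt^3 |_{t=0} = 7/10

M_X(t) = ₁F₁(7; 8; t)
dM/dt = 7*₁F₁(8; 9; t)/8
d^2M/dt^2 = 7*₁F₁(9; 10; t)/9
d^3M/dt^3 = 7*₁F₁(10; 11; t)/10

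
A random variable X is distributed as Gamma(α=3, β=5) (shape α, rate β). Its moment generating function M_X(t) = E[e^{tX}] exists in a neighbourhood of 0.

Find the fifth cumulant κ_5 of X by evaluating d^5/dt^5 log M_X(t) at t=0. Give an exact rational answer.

M_X(t) = 125/(5 - t)^3
K_X(t) = log M_X(t) = -3*log(5 - t) + 3*log(5)
dK/dt = -3/(t - 5)
d^2K/dt^2 = 3/(t^2 - 10*t + 25)
d^3K/dt^3 = -6/(t^3 - 15*t^2 + 75*t - 125)
d^4K/dt^4 = 18/(t^4 - 20*t^3 + 150*t^2 - 500*t + 625)
d^5K/dt^5 = -72/(t^5 - 25*t^4 + 250*t^3 - 1250*t^2 + 3125*t - 3125)

κ_5 = d^5K/dt^5 |_{t=0} = 72/3125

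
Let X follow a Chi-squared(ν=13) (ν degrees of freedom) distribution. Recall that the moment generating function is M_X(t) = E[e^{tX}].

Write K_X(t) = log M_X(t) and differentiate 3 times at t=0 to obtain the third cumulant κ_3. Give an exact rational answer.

κ_3 = d^3K/dt^3 |_{t=0} = 104

M_X(t) = (1 - 2*t)^(-13/2)
K_X(t) = log M_X(t) = -13*log(1 - 2*t)/2
dK/dt = -13/(2*t - 1)
d^2K/dt^2 = 26/(4*t^2 - 4*t + 1)
d^3K/dt^3 = -104/(8*t^3 - 12*t^2 + 6*t - 1)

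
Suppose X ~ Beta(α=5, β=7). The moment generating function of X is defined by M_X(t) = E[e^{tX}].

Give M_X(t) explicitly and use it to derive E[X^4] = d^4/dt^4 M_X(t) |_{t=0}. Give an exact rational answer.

E[X^4] = D^4[M](0) = 2/39

M_X(t) = ₁F₁(5; 12; t)
D^4[M](t) = 2*₁F₁(9; 16; t)/39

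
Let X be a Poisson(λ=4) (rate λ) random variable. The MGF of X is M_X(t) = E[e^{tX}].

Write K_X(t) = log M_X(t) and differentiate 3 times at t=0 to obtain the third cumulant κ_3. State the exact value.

M_X(t) = e^(4*e^(t) - 4)
K_X(t) = log M_X(t) = 4*e^(t) - 4
dK/dt = 4*e^(t)
d^2K/dt^2 = 4*e^(t)
d^3K/dt^3 = 4*e^(t)

κ_3 = d^3K/dt^3 |_{t=0} = 4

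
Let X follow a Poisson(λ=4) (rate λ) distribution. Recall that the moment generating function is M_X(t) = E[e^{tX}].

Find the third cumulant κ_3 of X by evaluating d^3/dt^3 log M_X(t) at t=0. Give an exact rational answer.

M_X(t) = e^(4*e^(t) - 4)
K_X(t) = log M_X(t) = 4*e^(t) - 4
K′(t) = 4*e^(t)
K′′(t) = 4*e^(t)
K′′′(t) = 4*e^(t)

κ_3 = K′′′(0) = 4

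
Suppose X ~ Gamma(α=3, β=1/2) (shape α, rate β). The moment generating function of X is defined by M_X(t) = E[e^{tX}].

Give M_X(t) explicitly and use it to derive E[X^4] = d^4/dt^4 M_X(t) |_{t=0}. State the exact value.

M_X(t) = 1/(8*(1/2 - t)^3)
dM/dt = 6/(16*t^4 - 32*t^3 + 24*t^2 - 8*t + 1)
d^2M/dt^2 = -48/(32*t^5 - 80*t^4 + 80*t^3 - 40*t^2 + 10*t - 1)
d^3M/dt^3 = 480/(64*t^6 - 192*t^5 + 240*t^4 - 160*t^3 + 60*t^2 - 12*t + 1)
d^4M/dt^4 = -5760/(128*t^7 - 448*t^6 + 672*t^5 - 560*t^4 + 280*t^3 - 84*t^2 + 14*t - 1)

E[X^4] = d^4M/dt^4 |_{t=0} = 5760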